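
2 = 2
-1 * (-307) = 307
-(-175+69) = 106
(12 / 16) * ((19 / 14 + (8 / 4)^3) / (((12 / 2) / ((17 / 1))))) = 2227 / 112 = 19.88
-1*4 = -4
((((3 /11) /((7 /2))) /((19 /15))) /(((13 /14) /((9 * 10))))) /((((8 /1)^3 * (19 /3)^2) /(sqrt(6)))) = 18225 * sqrt(6) /62773568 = 0.00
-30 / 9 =-10 / 3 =-3.33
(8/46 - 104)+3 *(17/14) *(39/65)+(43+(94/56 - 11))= -218837/3220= -67.96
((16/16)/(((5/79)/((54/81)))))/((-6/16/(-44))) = 55616/45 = 1235.91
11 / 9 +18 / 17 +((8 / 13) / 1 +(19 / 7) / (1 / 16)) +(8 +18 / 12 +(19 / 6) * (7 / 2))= 3726259 / 55692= 66.91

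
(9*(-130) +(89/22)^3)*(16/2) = -11753191/1331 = -8830.35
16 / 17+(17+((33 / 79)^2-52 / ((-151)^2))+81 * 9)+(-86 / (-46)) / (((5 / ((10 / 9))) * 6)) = 1122471611499398 / 1502272089837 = 747.18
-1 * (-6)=6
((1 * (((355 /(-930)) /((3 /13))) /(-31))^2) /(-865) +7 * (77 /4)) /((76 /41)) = 72.69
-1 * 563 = -563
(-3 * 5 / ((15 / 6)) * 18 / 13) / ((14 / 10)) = -540 / 91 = -5.93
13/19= 0.68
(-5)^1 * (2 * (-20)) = 200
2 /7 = 0.29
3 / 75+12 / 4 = 76 / 25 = 3.04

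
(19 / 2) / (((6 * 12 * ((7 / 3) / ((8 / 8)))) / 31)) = 589 / 336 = 1.75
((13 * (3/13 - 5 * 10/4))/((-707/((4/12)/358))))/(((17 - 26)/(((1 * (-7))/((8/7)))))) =2233/15620256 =0.00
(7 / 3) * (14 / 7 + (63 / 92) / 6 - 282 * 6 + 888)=-1032829 / 552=-1871.07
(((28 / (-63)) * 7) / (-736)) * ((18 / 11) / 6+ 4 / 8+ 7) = 133 / 4048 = 0.03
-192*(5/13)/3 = -24.62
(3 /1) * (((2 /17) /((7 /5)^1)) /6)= 5 /119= 0.04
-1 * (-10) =10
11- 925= -914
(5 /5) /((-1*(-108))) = 1 /108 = 0.01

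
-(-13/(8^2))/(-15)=-13/960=-0.01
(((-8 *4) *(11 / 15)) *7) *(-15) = 2464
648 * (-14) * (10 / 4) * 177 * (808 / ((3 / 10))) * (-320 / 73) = 3459843072000 / 73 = 47395110575.34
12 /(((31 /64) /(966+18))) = 755712 /31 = 24377.81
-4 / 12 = -1 / 3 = -0.33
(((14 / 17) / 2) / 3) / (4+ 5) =7 / 459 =0.02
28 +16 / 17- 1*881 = -14485 / 17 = -852.06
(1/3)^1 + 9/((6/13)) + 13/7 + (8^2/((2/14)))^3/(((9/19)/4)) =95669979821/126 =759285554.13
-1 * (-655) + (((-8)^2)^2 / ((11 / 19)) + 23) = 85282 / 11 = 7752.91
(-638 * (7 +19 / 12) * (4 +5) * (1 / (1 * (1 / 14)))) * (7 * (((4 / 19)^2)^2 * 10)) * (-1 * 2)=24729492480 / 130321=189758.31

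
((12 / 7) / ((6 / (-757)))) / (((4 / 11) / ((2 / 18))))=-8327 / 126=-66.09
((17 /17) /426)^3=1 /77308776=0.00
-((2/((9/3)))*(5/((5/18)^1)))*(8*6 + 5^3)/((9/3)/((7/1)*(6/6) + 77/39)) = -242200/39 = -6210.26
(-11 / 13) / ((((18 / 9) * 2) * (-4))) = 11 / 208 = 0.05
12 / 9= 4 / 3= 1.33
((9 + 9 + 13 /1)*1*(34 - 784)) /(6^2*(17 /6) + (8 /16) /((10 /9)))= -155000 /683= -226.94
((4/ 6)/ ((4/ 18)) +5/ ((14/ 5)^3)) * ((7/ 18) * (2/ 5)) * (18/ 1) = 8857/ 980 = 9.04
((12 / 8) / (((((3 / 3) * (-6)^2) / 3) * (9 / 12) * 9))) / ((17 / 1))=1 / 918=0.00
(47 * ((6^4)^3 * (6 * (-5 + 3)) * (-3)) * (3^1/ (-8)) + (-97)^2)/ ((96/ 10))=-6905841913915/ 48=-143871706539.90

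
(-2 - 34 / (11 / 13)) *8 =-3712 / 11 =-337.45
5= 5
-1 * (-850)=850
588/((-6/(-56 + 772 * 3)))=-221480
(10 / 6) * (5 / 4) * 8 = 50 / 3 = 16.67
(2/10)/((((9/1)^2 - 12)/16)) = 16/345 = 0.05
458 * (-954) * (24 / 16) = -655398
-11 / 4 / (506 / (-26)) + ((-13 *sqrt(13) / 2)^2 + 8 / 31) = 391900 / 713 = 549.65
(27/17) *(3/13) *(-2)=-162/221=-0.73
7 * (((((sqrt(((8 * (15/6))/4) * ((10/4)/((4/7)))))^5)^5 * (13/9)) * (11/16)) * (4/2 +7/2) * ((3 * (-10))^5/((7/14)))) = -3832367398772106505930423736572265625 * sqrt(14)/137438953472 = -104332908714767017033336000.00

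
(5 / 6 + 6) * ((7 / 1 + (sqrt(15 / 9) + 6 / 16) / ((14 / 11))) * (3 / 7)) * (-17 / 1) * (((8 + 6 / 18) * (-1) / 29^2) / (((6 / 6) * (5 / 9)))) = 38335 * sqrt(15) / 164836 + 8541735 / 1318688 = 7.38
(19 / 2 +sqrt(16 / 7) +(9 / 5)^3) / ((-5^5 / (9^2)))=-310473 / 781250- 324 * sqrt(7) / 21875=-0.44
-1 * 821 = -821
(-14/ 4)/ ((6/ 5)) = -35/ 12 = -2.92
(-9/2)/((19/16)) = -72/19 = -3.79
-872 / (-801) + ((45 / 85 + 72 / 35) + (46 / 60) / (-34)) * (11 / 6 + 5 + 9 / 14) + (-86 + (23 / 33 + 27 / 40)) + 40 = -7154722517 / 293582520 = -24.37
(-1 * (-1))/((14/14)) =1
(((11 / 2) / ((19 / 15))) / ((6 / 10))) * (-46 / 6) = -6325 / 114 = -55.48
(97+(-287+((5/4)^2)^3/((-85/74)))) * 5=-33653325/34816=-966.61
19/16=1.19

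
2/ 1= 2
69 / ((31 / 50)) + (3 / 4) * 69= 20217 / 124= 163.04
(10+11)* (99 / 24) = 693 / 8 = 86.62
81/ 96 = 0.84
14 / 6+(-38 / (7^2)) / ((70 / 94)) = 6647 / 5145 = 1.29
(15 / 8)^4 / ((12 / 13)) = 219375 / 16384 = 13.39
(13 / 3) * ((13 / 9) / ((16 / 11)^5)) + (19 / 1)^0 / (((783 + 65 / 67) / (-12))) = 703435083893 / 743546290176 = 0.95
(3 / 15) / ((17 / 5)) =1 / 17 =0.06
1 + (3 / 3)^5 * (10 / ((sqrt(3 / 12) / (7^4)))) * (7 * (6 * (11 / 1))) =22185241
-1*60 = -60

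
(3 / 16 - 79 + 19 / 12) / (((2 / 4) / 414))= -255783 / 4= -63945.75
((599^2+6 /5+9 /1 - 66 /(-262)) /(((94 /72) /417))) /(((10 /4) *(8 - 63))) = -641480504184 /769625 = -833497.49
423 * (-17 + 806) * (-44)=-14684868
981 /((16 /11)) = 10791 /16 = 674.44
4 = 4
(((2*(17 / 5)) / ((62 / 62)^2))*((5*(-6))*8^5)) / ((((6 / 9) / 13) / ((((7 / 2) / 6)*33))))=-2509258752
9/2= 4.50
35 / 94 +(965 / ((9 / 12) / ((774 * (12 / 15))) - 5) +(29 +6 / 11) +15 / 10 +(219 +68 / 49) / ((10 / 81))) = 1697370124391 / 1045492910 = 1623.51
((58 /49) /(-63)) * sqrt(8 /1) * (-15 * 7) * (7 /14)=290 * sqrt(2) /147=2.79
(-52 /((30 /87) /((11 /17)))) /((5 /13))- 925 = -500947 /425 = -1178.70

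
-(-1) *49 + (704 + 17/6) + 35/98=15880/21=756.19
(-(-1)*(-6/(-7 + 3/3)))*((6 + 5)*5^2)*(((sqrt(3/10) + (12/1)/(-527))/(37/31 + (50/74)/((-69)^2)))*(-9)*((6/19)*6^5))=-2672742.77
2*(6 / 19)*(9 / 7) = 108 / 133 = 0.81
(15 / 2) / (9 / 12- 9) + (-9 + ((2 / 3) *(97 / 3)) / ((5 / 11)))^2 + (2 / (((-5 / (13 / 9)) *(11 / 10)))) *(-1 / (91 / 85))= 230121707 / 155925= 1475.85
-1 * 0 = 0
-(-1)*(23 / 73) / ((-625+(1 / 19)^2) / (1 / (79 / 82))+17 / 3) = -1021269 / 1933392371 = -0.00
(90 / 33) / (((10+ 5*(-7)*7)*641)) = -6 / 331397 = -0.00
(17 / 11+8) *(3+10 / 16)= 3045 / 88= 34.60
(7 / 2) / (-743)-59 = -87681 / 1486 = -59.00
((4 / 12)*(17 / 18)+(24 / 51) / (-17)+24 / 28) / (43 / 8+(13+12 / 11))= 5500132 / 93565773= 0.06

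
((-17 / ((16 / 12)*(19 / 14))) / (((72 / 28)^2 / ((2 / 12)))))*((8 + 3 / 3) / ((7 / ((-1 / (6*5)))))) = 833 / 82080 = 0.01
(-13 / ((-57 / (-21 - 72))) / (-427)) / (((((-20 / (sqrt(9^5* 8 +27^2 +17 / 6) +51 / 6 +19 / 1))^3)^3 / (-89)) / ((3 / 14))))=416062466715127239861377542292417 / 17864903884800000000 +39423005348722770826571546856947* sqrt(17032458) / 2411762024448000000000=90750557158728.71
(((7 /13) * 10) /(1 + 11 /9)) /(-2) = -63 /52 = -1.21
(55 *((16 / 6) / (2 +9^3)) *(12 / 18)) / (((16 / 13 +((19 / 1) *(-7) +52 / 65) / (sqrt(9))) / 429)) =-8179600 / 6106043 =-1.34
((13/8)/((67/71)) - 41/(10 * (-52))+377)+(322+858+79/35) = 190355413/121940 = 1561.06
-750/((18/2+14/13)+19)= -1625/63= -25.79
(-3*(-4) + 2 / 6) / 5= 37 / 15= 2.47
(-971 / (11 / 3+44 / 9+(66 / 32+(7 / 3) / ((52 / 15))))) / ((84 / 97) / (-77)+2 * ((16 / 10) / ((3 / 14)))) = -7273120140 / 1262026859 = -5.76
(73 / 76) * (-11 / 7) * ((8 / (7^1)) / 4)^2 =-803 / 6517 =-0.12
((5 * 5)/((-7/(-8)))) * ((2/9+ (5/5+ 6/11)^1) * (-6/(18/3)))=-5000/99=-50.51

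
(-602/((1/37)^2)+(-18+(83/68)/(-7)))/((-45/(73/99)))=9545926249/706860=13504.69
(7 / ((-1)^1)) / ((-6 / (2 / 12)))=7 / 36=0.19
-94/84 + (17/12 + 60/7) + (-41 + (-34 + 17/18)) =-16427/252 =-65.19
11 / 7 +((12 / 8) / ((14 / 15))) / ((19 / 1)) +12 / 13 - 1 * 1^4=10921 / 6916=1.58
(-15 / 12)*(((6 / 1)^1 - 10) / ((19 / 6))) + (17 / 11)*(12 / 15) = 2942 / 1045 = 2.82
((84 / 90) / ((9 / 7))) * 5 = 3.63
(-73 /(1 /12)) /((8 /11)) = -1204.50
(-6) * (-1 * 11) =66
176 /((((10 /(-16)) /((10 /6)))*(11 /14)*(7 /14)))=-3584 /3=-1194.67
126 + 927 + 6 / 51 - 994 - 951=-15162 / 17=-891.88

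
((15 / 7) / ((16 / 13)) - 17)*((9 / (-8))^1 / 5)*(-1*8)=-15381 / 560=-27.47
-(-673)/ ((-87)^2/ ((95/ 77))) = 63935/ 582813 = 0.11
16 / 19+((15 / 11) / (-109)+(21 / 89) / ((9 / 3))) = 1841478 / 2027509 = 0.91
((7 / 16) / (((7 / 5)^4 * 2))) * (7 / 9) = 625 / 14112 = 0.04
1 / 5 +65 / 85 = 82 / 85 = 0.96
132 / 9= 14.67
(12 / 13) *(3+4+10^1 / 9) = 7.49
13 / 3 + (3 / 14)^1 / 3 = 185 / 42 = 4.40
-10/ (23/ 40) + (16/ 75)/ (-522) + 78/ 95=-141749986/ 8554275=-16.57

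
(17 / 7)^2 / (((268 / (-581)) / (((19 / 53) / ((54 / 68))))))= -7747801 / 1342278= -5.77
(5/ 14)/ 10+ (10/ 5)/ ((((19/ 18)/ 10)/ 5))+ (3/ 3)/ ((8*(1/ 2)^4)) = 51483/ 532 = 96.77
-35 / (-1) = 35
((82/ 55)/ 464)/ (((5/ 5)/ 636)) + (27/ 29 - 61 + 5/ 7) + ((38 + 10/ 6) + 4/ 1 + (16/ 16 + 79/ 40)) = -2858983/ 267960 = -10.67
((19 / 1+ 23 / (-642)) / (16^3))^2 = 148230625 / 6914964455424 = 0.00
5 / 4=1.25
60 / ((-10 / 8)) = -48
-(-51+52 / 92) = 1160 / 23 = 50.43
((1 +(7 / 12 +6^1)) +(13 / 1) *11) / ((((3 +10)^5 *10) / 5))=139 / 685464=0.00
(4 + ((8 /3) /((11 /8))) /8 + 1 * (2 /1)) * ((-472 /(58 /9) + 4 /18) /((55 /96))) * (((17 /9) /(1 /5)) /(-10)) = 1067857856 /1421145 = 751.41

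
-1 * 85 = -85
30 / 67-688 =-46066 / 67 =-687.55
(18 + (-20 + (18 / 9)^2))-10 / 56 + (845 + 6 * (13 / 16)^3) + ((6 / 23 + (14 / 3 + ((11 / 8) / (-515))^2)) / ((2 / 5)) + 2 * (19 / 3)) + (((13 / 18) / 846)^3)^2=93185449996097986200456715670126563 / 106494588225123525801927417876480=875.03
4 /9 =0.44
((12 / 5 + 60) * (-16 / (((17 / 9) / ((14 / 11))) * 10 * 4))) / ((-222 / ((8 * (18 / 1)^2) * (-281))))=-9544324608 / 172975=-55177.48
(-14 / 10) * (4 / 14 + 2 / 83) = -0.43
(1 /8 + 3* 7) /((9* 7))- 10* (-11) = 55609 /504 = 110.34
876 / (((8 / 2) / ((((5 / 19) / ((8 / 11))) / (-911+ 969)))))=1.37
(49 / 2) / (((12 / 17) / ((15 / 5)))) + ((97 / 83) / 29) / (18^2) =162407705 / 1559736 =104.13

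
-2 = -2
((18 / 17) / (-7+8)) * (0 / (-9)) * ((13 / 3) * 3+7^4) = 0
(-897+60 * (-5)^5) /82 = -188397 /82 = -2297.52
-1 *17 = -17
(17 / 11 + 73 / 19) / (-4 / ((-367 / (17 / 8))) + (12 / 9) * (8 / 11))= 2479452 / 456931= 5.43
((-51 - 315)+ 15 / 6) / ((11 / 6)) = -2181 / 11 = -198.27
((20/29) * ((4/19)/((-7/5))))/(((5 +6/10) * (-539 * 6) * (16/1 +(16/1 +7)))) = 250/1702637937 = 0.00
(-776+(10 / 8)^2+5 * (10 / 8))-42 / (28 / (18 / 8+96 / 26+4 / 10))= -808809 / 1040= -777.70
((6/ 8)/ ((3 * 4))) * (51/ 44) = 51/ 704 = 0.07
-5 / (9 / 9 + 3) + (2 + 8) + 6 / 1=14.75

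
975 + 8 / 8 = 976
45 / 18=5 / 2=2.50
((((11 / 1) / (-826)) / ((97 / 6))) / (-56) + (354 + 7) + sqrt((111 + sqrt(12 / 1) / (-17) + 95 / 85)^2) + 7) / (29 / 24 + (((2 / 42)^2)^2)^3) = 2748791969965901638678977 / 6918006205966405110461- 117693240182186256*sqrt(3) / 1208807654371204807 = 397.17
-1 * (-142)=142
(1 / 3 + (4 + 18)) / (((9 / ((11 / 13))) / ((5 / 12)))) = 3685 / 4212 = 0.87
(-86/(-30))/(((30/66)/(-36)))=-227.04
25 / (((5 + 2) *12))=25 / 84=0.30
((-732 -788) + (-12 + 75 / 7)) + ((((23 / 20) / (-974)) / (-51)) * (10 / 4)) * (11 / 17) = -71941064165 / 47289648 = -1521.29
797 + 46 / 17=13595 / 17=799.71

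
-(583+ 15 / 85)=-9914 / 17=-583.18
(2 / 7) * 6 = 12 / 7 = 1.71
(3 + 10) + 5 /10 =27 /2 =13.50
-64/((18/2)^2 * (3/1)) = -64/243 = -0.26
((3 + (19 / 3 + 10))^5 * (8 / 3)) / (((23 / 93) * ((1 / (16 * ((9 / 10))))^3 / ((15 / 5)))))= 750074012762112 / 2875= 260895308786.82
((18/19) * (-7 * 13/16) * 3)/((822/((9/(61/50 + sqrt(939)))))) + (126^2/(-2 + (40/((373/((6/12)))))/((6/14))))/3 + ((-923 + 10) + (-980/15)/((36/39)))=-3806.35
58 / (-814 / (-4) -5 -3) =116 / 391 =0.30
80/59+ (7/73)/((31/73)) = 2893/1829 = 1.58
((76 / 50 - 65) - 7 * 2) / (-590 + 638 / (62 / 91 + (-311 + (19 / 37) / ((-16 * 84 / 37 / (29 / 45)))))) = 0.13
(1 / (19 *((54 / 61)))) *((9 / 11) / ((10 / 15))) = 61 / 836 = 0.07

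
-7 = -7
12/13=0.92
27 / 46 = 0.59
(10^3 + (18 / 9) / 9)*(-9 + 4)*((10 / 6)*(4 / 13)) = -900200 / 351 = -2564.67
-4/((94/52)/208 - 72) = 21632/389329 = 0.06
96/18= 5.33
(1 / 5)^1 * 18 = 18 / 5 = 3.60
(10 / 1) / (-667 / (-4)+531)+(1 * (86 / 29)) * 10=2401420 / 80939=29.67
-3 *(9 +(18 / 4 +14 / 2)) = -123 / 2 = -61.50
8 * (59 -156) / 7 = -776 / 7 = -110.86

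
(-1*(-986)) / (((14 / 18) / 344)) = 3052656 / 7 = 436093.71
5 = 5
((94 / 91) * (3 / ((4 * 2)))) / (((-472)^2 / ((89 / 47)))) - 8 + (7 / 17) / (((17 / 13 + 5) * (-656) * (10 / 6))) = -92696869915649 / 11587027029760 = -8.00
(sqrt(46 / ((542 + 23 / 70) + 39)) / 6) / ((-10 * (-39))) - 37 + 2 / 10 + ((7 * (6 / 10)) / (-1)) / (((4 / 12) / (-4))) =sqrt(32757865) / 47610810 + 68 / 5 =13.60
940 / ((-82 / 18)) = -8460 / 41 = -206.34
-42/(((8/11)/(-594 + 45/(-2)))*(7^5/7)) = 14.83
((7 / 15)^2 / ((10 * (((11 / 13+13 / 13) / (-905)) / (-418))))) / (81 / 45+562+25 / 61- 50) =1469921453 / 169380720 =8.68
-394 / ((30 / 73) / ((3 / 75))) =-14381 / 375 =-38.35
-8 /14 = -4 /7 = -0.57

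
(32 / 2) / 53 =16 / 53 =0.30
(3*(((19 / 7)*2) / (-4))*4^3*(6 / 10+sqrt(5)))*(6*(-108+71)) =1214784 / 35+404928*sqrt(5) / 7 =164057.62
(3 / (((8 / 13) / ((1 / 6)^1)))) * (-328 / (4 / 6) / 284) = -1599 / 1136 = -1.41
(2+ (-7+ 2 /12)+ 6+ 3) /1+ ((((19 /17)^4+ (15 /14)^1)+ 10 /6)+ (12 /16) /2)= 124040111 /14031528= 8.84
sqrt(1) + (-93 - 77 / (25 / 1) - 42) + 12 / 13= -44251 / 325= -136.16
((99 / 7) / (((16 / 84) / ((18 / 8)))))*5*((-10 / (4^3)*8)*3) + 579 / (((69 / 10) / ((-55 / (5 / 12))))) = -20915565 / 1472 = -14208.94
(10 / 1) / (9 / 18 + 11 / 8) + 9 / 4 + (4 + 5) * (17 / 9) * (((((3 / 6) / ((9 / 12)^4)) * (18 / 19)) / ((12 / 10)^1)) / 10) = 19913 / 2052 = 9.70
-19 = -19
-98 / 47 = -2.09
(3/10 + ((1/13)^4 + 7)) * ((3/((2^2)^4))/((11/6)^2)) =56294001/2211763840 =0.03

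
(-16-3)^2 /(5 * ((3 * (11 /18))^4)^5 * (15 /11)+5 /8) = 439957732287578112 /1528978022910038670395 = 0.00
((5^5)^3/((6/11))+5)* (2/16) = 335693359405/48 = 6993611654.27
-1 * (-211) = 211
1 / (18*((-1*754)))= -1 / 13572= -0.00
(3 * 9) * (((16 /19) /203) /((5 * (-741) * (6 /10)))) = -48 /952679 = -0.00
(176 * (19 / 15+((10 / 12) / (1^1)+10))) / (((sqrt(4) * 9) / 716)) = 3811984 / 45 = 84710.76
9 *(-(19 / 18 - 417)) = 7487 / 2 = 3743.50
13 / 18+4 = 85 / 18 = 4.72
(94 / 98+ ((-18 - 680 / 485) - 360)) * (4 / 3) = -7194956 / 14259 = -504.59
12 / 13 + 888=11556 / 13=888.92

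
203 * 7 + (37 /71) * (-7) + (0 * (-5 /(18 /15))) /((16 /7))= 100632 /71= 1417.35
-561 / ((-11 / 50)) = 2550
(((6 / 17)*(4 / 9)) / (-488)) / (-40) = 1 / 124440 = 0.00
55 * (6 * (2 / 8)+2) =385 / 2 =192.50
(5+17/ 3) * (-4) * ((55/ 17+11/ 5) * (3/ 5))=-59136/ 425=-139.14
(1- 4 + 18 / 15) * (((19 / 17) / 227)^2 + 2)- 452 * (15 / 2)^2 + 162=-1881336005622 / 74459405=-25266.60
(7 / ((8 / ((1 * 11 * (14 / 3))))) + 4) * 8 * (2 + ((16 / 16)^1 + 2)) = 5870 / 3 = 1956.67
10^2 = 100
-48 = -48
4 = 4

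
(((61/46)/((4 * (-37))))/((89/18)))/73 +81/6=298562589/22115788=13.50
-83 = -83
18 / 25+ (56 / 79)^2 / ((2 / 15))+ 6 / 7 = 5838516 / 1092175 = 5.35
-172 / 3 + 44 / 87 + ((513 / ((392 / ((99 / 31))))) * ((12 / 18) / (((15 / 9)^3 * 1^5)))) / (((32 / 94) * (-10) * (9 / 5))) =-40122214681 / 704816000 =-56.93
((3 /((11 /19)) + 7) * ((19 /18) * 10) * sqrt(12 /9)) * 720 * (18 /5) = 2444160 * sqrt(3) /11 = 384855.39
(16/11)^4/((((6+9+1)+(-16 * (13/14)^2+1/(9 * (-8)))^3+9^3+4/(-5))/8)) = -115113338999930880/6073912883160877733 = -0.02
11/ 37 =0.30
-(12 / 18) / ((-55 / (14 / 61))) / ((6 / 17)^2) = 2023 / 90585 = 0.02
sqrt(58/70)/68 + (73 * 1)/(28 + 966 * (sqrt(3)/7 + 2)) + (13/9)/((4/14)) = -5037 * sqrt(3)/1892234 + sqrt(1015)/2380 + 86740507/17030106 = 5.10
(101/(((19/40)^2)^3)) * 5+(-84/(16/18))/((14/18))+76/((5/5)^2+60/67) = 524421152318563/11949653774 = 43885.89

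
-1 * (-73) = 73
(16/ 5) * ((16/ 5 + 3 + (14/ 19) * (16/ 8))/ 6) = 1944/ 475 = 4.09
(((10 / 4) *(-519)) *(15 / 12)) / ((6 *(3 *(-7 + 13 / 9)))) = 16.22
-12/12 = -1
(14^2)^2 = 38416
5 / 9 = 0.56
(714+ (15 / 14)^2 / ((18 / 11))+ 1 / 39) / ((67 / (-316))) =-863213171 / 256074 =-3370.95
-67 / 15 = -4.47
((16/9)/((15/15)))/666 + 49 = 146861/2997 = 49.00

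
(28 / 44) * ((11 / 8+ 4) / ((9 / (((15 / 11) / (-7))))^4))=26875 / 35795839464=0.00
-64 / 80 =-4 / 5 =-0.80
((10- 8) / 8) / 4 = 1 / 16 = 0.06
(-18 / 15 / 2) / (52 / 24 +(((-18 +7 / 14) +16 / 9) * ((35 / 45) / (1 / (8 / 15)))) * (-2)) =-1458 / 36961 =-0.04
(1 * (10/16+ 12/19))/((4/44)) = 2101/152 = 13.82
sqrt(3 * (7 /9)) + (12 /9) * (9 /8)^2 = sqrt(21) /3 + 27 /16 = 3.22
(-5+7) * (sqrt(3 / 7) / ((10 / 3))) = 3 * sqrt(21) / 35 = 0.39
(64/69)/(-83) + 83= 475277/5727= 82.99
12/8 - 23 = -43/2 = -21.50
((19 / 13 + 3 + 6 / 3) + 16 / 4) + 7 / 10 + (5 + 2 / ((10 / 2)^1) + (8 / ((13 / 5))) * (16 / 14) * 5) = 34.14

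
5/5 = 1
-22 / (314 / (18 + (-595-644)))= 13431 / 157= 85.55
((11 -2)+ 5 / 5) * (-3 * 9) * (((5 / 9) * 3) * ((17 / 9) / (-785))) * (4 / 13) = 680 / 2041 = 0.33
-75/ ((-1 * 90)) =5/ 6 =0.83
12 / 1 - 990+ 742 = -236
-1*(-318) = 318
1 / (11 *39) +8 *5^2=85801 / 429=200.00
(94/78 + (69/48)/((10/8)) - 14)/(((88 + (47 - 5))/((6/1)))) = -9083/16900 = -0.54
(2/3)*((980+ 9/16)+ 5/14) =36621/56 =653.95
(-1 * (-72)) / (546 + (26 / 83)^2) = 248004 / 1881035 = 0.13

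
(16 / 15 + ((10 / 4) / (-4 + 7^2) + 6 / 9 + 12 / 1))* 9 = 1241 / 10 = 124.10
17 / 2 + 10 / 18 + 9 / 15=869 / 90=9.66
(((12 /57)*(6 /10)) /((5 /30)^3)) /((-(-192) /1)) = 27 /190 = 0.14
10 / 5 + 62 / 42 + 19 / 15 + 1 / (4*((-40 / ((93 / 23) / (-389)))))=9505423 / 2004128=4.74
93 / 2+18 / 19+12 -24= 1347 / 38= 35.45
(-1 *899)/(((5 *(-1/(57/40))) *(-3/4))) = -17081/50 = -341.62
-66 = -66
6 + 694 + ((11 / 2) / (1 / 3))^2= 972.25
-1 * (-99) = 99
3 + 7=10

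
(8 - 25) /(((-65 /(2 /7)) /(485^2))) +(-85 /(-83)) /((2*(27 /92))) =3584902540 /203931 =17579.00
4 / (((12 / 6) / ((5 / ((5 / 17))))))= 34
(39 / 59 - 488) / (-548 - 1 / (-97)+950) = -2789041 / 2300705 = -1.21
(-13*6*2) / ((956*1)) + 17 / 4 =3907 / 956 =4.09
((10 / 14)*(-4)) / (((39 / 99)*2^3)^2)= -5445 / 18928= -0.29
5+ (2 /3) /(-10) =74 /15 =4.93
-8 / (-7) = 8 / 7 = 1.14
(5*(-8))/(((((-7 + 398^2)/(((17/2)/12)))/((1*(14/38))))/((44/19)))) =-26180/171543951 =-0.00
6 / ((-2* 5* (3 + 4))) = -3 / 35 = -0.09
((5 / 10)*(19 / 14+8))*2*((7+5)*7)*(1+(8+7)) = 12576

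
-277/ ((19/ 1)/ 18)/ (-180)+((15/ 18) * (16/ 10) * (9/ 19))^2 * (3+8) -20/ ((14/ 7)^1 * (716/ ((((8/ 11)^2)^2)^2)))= 809575753993597/ 138516565313390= 5.84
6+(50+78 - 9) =125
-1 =-1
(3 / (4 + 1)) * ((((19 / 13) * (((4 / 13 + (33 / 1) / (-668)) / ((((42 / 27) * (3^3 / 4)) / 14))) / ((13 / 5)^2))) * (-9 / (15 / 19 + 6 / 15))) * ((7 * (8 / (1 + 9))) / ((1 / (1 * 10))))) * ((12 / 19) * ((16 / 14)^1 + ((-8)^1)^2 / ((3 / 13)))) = -1794414355200 / 538974631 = -3329.31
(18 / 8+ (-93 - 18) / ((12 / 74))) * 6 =-8187 / 2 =-4093.50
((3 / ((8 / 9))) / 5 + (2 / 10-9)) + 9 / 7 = -383 / 56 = -6.84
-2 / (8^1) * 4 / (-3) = 1 / 3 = 0.33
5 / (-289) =-5 / 289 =-0.02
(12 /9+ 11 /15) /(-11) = -31 /165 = -0.19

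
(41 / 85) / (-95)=-41 / 8075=-0.01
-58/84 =-29/42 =-0.69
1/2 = 0.50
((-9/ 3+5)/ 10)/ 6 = 1/ 30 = 0.03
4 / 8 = 1 / 2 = 0.50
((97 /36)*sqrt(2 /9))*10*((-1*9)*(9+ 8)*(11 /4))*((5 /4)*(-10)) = 2267375*sqrt(2) /48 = 66803.18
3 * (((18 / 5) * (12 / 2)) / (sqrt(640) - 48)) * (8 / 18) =-54 / 65 - 9 * sqrt(10) / 65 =-1.27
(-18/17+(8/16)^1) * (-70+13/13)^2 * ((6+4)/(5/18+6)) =-8141310/1921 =-4238.06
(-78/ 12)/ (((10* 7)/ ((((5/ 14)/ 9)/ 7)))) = -13/ 24696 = -0.00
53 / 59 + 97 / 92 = 10599 / 5428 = 1.95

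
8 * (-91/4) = -182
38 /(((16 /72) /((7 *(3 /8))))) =3591 /8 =448.88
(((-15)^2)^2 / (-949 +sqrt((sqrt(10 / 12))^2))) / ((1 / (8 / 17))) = -2306070000 / 91861217 - 405000 * sqrt(30) / 91861217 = -25.13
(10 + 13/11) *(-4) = -492/11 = -44.73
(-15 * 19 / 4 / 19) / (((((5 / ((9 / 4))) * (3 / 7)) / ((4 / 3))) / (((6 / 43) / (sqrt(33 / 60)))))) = -63 * sqrt(55) / 473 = -0.99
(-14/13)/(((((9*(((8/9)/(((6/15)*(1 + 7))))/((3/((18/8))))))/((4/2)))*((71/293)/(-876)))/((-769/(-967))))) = 14737534336/4462705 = 3302.38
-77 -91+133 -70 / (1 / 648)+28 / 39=-1770377 / 39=-45394.28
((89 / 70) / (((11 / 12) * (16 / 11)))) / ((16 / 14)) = 267 / 320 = 0.83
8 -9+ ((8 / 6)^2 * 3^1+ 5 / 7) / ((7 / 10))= 1123 / 147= 7.64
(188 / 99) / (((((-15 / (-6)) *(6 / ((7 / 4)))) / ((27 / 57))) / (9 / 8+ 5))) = 16121 / 25080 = 0.64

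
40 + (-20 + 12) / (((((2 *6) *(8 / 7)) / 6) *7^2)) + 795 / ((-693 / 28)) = 3607 / 462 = 7.81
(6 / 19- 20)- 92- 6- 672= -15004 / 19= -789.68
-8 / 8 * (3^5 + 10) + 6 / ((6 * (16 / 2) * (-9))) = -18217 / 72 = -253.01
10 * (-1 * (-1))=10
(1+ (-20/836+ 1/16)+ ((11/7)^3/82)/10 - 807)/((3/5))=-63169101603/47026672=-1343.26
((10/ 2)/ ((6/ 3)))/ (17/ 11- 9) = -0.34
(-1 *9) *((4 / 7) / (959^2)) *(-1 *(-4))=-0.00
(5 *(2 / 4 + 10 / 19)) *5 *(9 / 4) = 8775 / 152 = 57.73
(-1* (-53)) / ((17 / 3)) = 159 / 17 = 9.35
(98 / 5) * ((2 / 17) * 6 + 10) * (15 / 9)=17836 / 51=349.73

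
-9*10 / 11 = -90 / 11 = -8.18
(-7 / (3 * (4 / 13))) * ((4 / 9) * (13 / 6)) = -1183 / 162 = -7.30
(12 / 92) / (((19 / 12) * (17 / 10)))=0.05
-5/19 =-0.26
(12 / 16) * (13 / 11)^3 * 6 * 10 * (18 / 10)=177957 / 1331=133.70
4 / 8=1 / 2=0.50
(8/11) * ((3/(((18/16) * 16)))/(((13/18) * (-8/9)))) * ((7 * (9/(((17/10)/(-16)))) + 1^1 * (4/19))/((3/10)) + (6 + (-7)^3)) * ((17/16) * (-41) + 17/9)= -791098769/43472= -18197.89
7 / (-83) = -7 / 83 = -0.08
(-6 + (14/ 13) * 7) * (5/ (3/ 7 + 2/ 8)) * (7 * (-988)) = -78400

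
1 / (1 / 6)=6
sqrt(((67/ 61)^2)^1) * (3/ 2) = 201/ 122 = 1.65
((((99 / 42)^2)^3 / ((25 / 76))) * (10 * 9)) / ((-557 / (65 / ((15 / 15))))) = -2870933295087 / 524243944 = -5476.33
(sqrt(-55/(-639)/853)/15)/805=sqrt(3330965)/2193894675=0.00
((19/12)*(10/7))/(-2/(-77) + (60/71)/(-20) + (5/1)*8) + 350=459115295/1311546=350.06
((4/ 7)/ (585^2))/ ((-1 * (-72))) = 1/ 43120350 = 0.00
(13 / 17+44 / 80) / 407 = 447 / 138380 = 0.00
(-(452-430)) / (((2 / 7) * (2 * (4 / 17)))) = -1309 / 8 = -163.62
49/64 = 0.77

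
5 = 5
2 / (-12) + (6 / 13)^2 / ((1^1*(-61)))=-10525 / 61854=-0.17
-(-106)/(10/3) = 159/5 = 31.80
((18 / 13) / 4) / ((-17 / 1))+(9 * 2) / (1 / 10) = 79551 / 442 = 179.98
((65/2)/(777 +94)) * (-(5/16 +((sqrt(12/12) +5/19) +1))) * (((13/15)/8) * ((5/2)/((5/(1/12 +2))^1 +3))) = -9425/1955328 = -0.00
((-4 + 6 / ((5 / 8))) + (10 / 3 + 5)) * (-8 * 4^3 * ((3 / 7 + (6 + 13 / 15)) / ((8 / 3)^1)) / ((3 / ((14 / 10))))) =-10246016 / 1125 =-9107.57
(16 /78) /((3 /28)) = 224 /117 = 1.91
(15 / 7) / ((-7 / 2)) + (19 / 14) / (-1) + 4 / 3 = -0.64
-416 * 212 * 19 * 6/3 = -3351296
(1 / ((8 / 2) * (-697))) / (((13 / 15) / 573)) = -8595 / 36244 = -0.24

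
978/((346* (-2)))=-489/346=-1.41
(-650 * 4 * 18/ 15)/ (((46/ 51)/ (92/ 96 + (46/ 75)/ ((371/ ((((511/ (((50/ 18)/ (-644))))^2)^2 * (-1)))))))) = 116609136340091622779266926549/ 103515625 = 1126488260492960582320.46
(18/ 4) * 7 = 63/ 2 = 31.50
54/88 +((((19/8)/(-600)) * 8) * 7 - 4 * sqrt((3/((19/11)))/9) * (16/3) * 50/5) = 2587/6600 - 640 * sqrt(627)/171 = -93.32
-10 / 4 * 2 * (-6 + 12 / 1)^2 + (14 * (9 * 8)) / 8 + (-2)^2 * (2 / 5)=-262 / 5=-52.40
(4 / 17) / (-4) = -1 / 17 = -0.06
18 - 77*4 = -290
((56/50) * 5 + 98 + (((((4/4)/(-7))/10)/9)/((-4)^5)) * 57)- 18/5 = 21504019/215040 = 100.00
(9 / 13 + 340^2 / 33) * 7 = 10521679 / 429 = 24526.06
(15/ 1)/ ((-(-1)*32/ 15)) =225/ 32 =7.03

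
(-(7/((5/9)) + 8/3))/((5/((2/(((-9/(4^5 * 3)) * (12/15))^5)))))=62947040690176000/729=86347106570886.15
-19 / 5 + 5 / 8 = -127 / 40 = -3.18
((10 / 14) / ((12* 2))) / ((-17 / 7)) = -0.01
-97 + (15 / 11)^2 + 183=10631 / 121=87.86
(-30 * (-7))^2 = 44100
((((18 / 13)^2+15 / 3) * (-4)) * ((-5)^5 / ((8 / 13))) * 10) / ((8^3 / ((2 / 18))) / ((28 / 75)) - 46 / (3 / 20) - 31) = 383578125 / 3277417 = 117.04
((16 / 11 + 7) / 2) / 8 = 93 / 176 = 0.53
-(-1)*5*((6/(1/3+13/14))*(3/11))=3780/583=6.48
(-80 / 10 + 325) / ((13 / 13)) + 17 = 334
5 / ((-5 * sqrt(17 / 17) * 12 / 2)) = -1 / 6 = -0.17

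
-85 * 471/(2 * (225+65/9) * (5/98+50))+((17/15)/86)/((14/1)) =-708184181/411424860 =-1.72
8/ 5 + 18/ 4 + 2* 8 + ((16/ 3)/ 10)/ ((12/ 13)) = 22.68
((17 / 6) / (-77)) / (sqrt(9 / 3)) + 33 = 32.98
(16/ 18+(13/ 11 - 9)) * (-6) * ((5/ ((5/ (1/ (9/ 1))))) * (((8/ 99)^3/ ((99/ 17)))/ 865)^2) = 103942193152/ 2050549327495341634962825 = 0.00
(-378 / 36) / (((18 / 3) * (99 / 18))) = -7 / 22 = -0.32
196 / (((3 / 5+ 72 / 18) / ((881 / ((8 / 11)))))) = 2374295 / 46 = 51615.11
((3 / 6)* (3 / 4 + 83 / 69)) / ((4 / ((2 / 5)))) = 539 / 5520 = 0.10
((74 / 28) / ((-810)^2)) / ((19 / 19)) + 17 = 156151837 / 9185400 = 17.00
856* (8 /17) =6848 /17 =402.82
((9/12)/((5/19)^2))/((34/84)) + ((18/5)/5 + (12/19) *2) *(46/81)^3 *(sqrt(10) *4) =122254016 *sqrt(10)/84144825 + 22743/850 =31.35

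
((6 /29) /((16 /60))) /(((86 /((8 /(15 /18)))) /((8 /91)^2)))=6912 /10326407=0.00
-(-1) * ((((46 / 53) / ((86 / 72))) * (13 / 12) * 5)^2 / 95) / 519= 5364060 / 17072155367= 0.00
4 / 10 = 2 / 5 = 0.40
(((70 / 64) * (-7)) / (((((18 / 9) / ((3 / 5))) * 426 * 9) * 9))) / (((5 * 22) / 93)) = -1519 / 26991360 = -0.00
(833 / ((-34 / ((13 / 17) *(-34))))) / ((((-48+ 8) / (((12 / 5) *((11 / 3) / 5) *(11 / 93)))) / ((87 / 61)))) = -2235233 / 472750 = -4.73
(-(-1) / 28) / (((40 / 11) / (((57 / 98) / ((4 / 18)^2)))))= 50787 / 439040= 0.12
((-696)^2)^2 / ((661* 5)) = 234658861056 / 3305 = 71001168.25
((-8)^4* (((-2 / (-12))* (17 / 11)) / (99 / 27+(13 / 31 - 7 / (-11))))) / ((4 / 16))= 4317184 / 4831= 893.64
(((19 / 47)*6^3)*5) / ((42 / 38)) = 129960 / 329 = 395.02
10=10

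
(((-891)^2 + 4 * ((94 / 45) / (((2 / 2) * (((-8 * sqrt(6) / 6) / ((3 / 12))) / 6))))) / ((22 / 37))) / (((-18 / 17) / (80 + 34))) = -287505207 / 2 + 561697 * sqrt(6) / 1980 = -143751908.62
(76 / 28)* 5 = 95 / 7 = 13.57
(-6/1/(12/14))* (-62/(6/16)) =3472/3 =1157.33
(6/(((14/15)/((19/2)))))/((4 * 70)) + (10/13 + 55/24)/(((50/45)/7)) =99381/5096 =19.50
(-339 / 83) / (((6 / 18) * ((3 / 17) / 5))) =-28815 / 83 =-347.17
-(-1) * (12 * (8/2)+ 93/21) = 367/7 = 52.43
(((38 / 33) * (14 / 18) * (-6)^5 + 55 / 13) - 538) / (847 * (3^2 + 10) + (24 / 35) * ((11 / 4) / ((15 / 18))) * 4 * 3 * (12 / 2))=-0.46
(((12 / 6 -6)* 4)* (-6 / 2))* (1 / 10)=24 / 5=4.80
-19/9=-2.11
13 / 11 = 1.18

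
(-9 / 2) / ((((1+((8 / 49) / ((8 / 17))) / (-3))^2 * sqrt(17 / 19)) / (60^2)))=-3500658 * sqrt(323) / 2873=-21898.55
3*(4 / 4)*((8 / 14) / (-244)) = -3 / 427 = -0.01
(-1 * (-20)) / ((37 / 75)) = 1500 / 37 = 40.54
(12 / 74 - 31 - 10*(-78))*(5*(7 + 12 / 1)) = 2633305 / 37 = 71170.41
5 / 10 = 1 / 2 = 0.50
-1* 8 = -8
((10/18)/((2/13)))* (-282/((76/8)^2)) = -12220/1083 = -11.28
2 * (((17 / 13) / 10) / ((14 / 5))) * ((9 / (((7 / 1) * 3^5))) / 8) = 0.00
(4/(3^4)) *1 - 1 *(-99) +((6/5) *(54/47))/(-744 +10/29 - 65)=14737957193/148796595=99.05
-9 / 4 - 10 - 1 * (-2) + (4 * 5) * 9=679 / 4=169.75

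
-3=-3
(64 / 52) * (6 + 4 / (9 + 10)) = 1888 / 247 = 7.64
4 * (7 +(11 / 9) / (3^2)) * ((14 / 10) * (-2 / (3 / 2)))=-64736 / 1215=-53.28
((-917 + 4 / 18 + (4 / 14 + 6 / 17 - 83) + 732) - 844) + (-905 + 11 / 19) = -41014634 / 20349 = -2015.56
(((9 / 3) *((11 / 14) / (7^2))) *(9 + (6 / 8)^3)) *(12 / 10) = 59697 / 109760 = 0.54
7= 7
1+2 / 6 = 4 / 3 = 1.33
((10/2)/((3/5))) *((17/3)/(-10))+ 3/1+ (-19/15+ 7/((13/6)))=283/1170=0.24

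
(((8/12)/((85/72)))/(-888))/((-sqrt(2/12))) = 2 * sqrt(6)/3145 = 0.00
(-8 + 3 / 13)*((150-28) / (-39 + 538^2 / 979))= -12063238 / 3266419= -3.69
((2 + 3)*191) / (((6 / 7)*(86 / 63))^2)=20636595 / 29584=697.56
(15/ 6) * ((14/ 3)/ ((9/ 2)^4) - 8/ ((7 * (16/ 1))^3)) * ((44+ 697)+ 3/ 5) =4049785003/ 192036096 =21.09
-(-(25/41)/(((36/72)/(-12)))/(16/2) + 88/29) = -5783/1189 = -4.86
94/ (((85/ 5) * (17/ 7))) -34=-31.72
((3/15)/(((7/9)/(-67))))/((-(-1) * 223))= -603/7805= -0.08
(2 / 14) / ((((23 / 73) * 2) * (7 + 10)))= 73 / 5474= 0.01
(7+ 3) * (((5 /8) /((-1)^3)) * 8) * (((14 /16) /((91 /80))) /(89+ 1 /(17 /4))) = -0.43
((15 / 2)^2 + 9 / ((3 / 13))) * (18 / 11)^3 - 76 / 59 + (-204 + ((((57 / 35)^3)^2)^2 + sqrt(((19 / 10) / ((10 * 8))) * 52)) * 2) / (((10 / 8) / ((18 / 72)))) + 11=sqrt(494) / 50 + 697249412961433817269479183 / 1326834036385899658203125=525.94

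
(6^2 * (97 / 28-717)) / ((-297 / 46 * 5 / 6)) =1838068 / 385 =4774.20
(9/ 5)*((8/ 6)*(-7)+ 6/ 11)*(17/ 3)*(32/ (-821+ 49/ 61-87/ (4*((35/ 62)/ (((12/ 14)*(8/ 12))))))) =235772320/ 69227807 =3.41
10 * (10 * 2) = 200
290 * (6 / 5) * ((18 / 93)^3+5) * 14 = 726761112 / 29791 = 24395.32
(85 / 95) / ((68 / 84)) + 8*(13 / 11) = 2207 / 209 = 10.56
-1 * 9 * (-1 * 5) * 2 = 90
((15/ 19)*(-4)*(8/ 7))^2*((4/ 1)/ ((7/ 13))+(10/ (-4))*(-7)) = 40204800/ 123823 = 324.70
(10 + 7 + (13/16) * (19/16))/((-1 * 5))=-4599/1280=-3.59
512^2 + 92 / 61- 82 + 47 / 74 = 1182957543 / 4514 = 262064.14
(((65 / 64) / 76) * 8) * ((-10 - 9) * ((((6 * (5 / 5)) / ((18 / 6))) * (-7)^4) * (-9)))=1404585 / 16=87786.56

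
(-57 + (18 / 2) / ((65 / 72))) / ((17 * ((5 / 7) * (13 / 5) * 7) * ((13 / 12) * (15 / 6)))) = -73368 / 933725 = -0.08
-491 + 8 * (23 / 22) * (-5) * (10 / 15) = -17123 / 33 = -518.88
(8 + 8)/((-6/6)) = -16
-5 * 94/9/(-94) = 0.56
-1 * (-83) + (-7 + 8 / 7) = 540 / 7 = 77.14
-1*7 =-7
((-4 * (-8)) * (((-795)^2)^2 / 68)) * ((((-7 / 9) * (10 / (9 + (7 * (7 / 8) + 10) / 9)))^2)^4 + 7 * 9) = 57345511332117814346656715000 / 4836684208049217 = 11856368715717.13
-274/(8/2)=-137/2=-68.50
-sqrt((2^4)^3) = -64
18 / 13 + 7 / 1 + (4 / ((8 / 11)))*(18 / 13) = 16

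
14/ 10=7/ 5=1.40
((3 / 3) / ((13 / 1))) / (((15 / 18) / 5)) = 6 / 13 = 0.46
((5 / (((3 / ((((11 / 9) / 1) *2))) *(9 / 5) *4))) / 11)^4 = 390625 / 55788550416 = 0.00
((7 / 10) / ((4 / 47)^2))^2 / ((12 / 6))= 239104369 / 51200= 4670.01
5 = 5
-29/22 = -1.32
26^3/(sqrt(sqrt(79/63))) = 16609.19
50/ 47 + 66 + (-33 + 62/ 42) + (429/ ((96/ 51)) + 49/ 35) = 41824523/ 157920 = 264.85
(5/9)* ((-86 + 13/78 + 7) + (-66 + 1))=-4315/54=-79.91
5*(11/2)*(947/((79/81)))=4218885/158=26701.80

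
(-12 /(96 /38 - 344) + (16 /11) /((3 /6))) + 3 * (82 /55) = 661667 /89210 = 7.42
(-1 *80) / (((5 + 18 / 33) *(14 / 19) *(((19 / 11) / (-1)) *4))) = 1210 / 427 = 2.83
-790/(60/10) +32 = -299/3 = -99.67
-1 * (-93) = 93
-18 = -18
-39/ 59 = -0.66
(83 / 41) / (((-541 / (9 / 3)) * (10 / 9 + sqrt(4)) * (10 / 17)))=-0.01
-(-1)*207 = 207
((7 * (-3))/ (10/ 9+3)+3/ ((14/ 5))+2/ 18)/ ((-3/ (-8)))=-73204/ 6993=-10.47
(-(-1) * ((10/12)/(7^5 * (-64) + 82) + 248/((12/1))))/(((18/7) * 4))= 933591253/464644512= 2.01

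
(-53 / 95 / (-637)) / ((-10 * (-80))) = 53 / 48412000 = 0.00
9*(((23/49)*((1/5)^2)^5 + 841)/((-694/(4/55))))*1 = -7243769531664/9132470703125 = -0.79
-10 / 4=-5 / 2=-2.50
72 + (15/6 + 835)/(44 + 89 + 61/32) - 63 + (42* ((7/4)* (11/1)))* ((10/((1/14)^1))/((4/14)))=1710309958/4317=396180.21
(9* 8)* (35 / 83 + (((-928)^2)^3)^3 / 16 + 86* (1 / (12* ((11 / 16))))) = 1172400744937120301475300000000000000000000000000000000.00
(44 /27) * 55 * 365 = 32714.81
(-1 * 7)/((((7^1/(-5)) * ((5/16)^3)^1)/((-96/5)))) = -393216/125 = -3145.73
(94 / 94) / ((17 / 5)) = 5 / 17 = 0.29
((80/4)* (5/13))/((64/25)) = 625/208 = 3.00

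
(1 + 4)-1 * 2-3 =0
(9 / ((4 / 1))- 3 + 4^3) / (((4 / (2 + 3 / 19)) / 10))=51865 / 152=341.22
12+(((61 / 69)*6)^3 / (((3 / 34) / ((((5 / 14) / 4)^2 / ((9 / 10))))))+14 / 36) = 27.37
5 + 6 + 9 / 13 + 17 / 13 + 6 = 19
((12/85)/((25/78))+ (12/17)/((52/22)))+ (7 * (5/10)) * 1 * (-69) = -13302039/55250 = -240.76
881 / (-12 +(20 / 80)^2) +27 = -8939 / 191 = -46.80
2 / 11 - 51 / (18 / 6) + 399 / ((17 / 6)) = 23189 / 187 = 124.01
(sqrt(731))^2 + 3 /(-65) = 47512 /65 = 730.95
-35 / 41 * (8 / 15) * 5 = -280 / 123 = -2.28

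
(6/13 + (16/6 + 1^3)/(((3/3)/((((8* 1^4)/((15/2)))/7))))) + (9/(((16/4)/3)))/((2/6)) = 348407/16380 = 21.27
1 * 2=2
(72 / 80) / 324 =1 / 360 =0.00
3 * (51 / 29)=153 / 29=5.28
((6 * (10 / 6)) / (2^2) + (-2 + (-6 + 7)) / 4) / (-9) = -1 / 4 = -0.25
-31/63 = -0.49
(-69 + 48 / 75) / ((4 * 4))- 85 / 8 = -5959 / 400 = -14.90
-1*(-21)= 21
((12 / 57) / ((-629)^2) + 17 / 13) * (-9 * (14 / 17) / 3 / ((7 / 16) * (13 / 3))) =-36804123360 / 21596855267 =-1.70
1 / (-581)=-1 / 581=-0.00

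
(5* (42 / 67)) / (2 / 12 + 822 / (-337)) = -84924 / 61573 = -1.38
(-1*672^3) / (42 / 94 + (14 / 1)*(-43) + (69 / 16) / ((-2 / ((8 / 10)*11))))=570513162240 / 1166593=489042.16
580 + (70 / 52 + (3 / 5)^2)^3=160646438029 / 274625000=584.97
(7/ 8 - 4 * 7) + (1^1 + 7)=-153/ 8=-19.12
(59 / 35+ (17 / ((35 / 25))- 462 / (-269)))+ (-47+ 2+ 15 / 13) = -28.30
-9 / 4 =-2.25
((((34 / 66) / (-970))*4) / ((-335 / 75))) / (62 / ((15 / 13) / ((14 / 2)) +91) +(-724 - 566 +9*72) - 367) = -0.00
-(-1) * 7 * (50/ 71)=350/ 71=4.93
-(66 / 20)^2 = -1089 / 100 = -10.89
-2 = -2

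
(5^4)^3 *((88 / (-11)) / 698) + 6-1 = -2798168.35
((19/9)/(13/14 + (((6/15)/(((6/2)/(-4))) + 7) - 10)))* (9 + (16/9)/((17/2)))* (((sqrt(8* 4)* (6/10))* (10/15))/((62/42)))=-20988464* sqrt(2)/2594421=-11.44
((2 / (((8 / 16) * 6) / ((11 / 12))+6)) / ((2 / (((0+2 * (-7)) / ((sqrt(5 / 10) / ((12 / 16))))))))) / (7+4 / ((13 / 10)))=-1001 * sqrt(2) / 8908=-0.16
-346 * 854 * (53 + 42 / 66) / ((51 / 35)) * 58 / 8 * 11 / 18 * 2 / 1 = -44237648350 / 459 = -96378318.85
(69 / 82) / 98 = 69 / 8036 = 0.01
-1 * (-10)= 10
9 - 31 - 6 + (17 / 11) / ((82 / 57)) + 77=45167 / 902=50.07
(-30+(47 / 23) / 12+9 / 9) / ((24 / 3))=-7957 / 2208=-3.60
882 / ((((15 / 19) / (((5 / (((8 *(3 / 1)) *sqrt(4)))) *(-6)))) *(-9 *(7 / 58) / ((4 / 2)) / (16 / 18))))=30856 / 27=1142.81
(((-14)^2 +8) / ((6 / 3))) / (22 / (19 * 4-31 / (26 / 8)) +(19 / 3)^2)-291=-5039997 / 17471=-288.48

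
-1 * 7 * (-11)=77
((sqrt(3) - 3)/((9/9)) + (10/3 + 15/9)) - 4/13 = 3.42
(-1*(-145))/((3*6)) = 145/18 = 8.06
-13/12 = -1.08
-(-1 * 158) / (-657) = -158 / 657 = -0.24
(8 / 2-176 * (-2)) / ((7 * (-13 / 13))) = -356 / 7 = -50.86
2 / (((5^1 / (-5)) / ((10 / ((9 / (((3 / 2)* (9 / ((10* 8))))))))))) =-3 / 8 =-0.38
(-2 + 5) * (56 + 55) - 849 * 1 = -516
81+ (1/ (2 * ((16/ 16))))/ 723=117127/ 1446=81.00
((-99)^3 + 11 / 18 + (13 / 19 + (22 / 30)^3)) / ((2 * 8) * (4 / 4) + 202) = -124440630047 / 27958500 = -4450.91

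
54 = 54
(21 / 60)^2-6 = -2351 / 400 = -5.88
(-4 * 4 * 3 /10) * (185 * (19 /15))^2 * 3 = -3953672 /5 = -790734.40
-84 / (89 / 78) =-6552 / 89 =-73.62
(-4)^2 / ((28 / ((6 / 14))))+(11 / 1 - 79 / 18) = 6047 / 882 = 6.86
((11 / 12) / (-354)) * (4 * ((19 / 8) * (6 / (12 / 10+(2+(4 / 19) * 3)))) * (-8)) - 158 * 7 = -1105.69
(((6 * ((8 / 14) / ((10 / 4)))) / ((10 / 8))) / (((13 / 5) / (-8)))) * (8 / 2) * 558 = -3428352 / 455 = -7534.84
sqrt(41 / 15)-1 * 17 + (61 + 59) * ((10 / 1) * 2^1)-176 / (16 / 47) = sqrt(615) / 15 + 1866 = 1867.65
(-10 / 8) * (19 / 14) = -95 / 56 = -1.70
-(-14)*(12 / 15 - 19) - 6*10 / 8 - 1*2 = -2643 / 10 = -264.30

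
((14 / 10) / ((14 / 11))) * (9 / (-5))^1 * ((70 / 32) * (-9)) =6237 / 160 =38.98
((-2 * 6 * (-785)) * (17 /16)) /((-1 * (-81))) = 13345 /108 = 123.56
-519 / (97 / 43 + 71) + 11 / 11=-6389 / 1050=-6.08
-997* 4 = -3988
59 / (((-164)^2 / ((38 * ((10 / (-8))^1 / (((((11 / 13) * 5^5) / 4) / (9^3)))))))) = -10623717 / 92455000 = -0.11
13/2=6.50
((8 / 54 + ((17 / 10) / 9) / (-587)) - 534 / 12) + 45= 51337 / 79245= 0.65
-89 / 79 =-1.13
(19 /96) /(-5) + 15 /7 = 7067 /3360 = 2.10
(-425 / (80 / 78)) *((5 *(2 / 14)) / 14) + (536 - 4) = 400513 / 784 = 510.86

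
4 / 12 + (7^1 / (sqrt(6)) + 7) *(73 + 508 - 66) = 3605 *sqrt(6) / 6 + 10816 / 3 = 5077.07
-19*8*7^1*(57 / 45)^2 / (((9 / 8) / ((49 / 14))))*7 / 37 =-75284384 / 74925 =-1004.80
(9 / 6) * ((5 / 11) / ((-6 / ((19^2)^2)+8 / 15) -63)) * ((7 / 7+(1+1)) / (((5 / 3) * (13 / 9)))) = -475020045 / 34923707962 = -0.01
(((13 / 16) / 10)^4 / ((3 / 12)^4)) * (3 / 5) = 85683 / 12800000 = 0.01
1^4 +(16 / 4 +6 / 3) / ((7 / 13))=85 / 7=12.14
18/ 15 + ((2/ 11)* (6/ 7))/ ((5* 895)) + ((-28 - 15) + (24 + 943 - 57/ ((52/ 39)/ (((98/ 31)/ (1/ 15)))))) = -23542259151/ 21363650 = -1101.98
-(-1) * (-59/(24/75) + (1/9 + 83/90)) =-22001/120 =-183.34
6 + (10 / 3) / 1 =28 / 3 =9.33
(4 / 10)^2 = 4 / 25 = 0.16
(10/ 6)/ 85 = 1/ 51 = 0.02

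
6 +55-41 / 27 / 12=19723 / 324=60.87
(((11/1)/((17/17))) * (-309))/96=-1133/32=-35.41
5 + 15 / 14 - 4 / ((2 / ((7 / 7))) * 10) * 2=397 / 70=5.67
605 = 605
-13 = -13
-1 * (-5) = 5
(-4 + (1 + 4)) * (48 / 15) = 16 / 5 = 3.20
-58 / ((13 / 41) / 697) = -127497.38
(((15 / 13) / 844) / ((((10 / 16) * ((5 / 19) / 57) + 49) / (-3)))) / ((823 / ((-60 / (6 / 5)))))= 4873500 / 958441787329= 0.00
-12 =-12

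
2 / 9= 0.22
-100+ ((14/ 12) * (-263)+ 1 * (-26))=-2597/ 6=-432.83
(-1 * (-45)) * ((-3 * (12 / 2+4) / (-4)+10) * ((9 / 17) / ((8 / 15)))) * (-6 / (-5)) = 127575 / 136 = 938.05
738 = 738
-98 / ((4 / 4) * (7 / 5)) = -70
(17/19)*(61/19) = 1037/361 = 2.87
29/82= 0.35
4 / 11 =0.36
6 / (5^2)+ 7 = 181 / 25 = 7.24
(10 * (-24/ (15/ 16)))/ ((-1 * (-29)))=-256/ 29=-8.83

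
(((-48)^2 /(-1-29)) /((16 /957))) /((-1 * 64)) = 71.78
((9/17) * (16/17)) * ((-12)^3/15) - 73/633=-52609037/914685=-57.52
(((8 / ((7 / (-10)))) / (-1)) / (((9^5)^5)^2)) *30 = 800 / 1202547548374693105751742636119782969638250884669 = 0.00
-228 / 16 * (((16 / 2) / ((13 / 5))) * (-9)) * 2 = 10260 / 13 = 789.23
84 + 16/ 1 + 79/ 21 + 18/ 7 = 319/ 3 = 106.33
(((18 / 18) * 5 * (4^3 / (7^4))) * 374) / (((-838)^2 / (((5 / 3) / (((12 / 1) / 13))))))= 486200 / 3793697649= 0.00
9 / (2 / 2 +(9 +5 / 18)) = 162 / 185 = 0.88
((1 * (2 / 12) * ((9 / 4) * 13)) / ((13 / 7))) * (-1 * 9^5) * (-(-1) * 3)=-465010.88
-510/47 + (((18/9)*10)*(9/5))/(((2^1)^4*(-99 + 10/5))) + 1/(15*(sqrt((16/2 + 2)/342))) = -198303/18236 + sqrt(95)/25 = -10.48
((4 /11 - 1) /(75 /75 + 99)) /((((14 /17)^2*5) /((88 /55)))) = -289 /96250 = -0.00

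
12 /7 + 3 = 33 /7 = 4.71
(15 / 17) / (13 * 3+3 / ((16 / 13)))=0.02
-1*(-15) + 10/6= 16.67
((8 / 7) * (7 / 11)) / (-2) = -4 / 11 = -0.36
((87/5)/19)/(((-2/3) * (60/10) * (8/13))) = -0.37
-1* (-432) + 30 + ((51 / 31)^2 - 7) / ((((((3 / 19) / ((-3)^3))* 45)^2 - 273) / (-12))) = 5465848083 / 11835676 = 461.81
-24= -24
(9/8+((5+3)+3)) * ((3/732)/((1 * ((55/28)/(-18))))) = -0.46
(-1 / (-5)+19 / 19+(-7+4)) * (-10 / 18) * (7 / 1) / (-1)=-7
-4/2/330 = -1/165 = -0.01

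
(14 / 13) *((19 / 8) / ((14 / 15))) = 285 / 104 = 2.74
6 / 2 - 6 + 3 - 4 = -4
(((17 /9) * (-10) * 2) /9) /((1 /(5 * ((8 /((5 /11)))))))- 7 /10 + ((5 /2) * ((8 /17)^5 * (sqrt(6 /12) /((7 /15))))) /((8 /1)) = -299767 /810 + 76800 * sqrt(2) /9938999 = -370.07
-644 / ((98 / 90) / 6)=-24840 / 7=-3548.57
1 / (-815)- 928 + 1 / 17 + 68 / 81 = -1040445862 / 1122255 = -927.10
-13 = -13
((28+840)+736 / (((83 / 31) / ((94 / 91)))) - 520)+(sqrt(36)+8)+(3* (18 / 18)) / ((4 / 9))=19719491 / 30212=652.70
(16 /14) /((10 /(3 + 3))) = 24 /35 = 0.69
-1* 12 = -12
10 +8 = 18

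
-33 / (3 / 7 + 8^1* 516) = -77 / 9633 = -0.01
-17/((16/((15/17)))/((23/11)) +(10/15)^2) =-17595/9436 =-1.86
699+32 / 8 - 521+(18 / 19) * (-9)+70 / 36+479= 223811 / 342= 654.42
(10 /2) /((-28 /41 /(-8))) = 410 /7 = 58.57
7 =7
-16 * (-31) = 496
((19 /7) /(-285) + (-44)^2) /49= 203279 /5145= 39.51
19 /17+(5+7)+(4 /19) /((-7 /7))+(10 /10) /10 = 42013 /3230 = 13.01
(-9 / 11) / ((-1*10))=9 / 110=0.08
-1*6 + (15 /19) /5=-111 /19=-5.84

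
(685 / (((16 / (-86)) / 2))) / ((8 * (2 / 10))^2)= -2876.46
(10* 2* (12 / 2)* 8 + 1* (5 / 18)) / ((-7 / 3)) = -411.55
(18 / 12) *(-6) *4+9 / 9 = -35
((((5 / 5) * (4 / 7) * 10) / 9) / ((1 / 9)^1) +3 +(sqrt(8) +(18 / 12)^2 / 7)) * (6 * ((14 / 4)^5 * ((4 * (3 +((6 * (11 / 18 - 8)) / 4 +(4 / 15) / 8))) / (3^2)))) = -97799933 / 960 - 2705927 * sqrt(2) / 120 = -133764.59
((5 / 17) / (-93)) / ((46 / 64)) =-160 / 36363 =-0.00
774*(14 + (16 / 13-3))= 123066 / 13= 9466.62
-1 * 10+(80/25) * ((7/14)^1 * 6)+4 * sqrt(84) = -2/5+8 * sqrt(21) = 36.26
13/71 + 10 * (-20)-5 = -14542/71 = -204.82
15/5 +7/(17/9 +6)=276/71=3.89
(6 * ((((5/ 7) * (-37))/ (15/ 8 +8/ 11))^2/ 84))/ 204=33129800/ 917350413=0.04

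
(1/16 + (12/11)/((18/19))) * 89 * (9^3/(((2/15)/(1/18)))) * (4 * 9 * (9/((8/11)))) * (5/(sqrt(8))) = 25846582.01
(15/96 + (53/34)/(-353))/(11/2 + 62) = 9719/4320720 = 0.00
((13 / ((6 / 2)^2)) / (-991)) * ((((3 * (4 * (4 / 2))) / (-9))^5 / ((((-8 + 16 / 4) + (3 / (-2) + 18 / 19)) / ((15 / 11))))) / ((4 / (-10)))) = 202342400 / 1374801417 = 0.15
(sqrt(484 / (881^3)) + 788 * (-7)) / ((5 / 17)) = -93772 / 5 + 374 * sqrt(881) / 3880805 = -18754.40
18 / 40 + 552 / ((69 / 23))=3689 / 20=184.45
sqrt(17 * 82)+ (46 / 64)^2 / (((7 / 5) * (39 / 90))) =39675 / 46592+ sqrt(1394) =38.19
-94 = -94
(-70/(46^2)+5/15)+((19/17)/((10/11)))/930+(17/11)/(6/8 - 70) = 71164599017/254835540300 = 0.28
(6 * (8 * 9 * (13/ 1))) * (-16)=-89856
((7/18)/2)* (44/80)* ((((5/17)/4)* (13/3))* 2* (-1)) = -1001/14688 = -0.07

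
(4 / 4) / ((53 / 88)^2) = 7744 / 2809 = 2.76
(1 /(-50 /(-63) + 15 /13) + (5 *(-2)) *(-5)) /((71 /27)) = 2175363 /113245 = 19.21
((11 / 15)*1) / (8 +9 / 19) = 209 / 2415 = 0.09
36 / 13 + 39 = 543 / 13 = 41.77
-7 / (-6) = 7 / 6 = 1.17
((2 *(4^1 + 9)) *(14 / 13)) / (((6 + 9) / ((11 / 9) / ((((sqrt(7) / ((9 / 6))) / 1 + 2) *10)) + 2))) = 637 / 150 - 77 *sqrt(7) / 450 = 3.79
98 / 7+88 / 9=214 / 9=23.78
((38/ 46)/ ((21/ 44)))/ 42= 418/ 10143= 0.04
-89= -89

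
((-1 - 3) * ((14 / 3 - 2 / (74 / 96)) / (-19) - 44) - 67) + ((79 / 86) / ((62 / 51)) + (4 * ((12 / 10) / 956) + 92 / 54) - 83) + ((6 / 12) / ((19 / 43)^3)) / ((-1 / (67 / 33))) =8228457107022467 / 480260669848740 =17.13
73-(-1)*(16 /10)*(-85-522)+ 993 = 474 /5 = 94.80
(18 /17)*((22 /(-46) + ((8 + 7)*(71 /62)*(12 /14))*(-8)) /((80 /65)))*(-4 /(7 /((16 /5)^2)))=8839838592 /14848225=595.35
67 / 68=0.99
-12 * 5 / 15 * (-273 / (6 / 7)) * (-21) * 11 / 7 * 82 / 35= -492492 / 5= -98498.40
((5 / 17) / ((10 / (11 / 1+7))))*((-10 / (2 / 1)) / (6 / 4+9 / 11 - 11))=990 / 3247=0.30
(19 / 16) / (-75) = -19 / 1200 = -0.02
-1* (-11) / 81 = 11 / 81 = 0.14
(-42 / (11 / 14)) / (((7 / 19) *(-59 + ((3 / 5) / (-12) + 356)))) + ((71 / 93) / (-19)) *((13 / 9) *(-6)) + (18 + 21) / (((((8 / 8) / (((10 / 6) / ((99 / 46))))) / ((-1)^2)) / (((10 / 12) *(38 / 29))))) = 989397946568 / 30128885523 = 32.84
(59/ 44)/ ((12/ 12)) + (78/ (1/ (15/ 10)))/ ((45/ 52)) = 30039/ 220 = 136.54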